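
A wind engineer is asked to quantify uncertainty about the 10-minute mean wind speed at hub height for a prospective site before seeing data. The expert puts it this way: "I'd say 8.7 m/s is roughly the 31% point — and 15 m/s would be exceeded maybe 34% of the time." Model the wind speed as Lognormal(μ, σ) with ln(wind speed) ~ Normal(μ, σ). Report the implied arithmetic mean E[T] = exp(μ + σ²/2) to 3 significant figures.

If T ~ Lognormal(μ,σ) then ln T ~ Normal(μ,σ), so the p-quantile of ln T is μ + z_p·σ.
ln(8.7) = 2.163 and ln(15) = 2.708; z_{0.31} = -0.4959, z_{0.66} = 0.4125.
σ = (2.708 − 2.163)/(0.4125 − (-0.4959)) = 0.600.
μ = 2.163 − (-0.4959)·0.600 = 2.461.
E[T] = exp(μ + σ²/2) = exp(2.461 + 0.1798) = 14 m/s.

E[T] ≈ 14 m/s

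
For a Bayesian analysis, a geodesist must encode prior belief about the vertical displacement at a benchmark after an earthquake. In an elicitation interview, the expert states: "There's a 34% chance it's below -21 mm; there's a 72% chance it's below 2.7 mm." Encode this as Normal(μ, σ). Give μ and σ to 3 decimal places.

The p-quantile of Normal(μ,σ) is μ + z_p·σ, with z_{0.34} = -0.4125 and z_{0.72} = 0.5828.
Eliminate σ: μ = (z₂·x₁ − z₁·x₂)/(z₂ − z₁) = (0.5828·-21 − (-0.4125)·2.7)/0.9953 = -11.179.
Then σ = (x₂ − x₁)/(z₂ − z₁) = (2.7 − -21)/0.9953 = 23.812.

μ = -11.179, σ = 23.812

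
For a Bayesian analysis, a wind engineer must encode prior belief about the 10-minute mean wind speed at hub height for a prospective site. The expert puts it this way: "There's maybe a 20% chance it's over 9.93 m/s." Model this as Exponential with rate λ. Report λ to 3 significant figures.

λ ≈ 0.162

P(T > 9.93) = e^(−λ·9.93) = 0.2, so λ = −ln(0.2)/9.93 = 0.162.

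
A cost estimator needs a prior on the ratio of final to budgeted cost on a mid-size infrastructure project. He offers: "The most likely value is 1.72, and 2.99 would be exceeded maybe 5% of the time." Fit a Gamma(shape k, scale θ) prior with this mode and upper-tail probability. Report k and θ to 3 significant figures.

Gamma(k,θ) with k>1 has mode (k−1)θ, so θ = 1.72/(k−1).
Need P(X < 2.99) = 0.95 with θ tied to k this way. Start at k = 2, θ = 1.72: P(X<2.99) ≈ 0.519.
Too low — raise k to concentrate. Iterating converges to k ≈ 10.1.
Then θ = 1.72/(10.1−1) ≈ 0.188.

k ≈ 10.1, θ ≈ 0.188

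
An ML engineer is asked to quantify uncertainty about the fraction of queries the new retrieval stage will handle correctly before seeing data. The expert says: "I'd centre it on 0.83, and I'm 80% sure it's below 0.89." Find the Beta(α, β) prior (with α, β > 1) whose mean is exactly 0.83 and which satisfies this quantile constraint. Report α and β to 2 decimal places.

With mean 0.83 fixed, write α = 0.83s, β = 0.17s where s = α+β.
Need P(θ < 0.89) = 0.8 under Beta(0.83s, 0.17s). Normal approximation: (q−m)/√(m(1−m)/s) ≈ z_{0.8} = 0.842, so s ≈ 0.83·0.17·(0.842)²/(0.89−0.83)² = 27.8.
At s = 27.8: P(θ<0.89) ≈ 0.794. Adjusting to match 0.8 gives s ≈ 28.80.
So α = 0.83·28.80 ≈ 23.91, β = 0.17·28.80 ≈ 4.90.

α ≈ 23.91, β ≈ 4.90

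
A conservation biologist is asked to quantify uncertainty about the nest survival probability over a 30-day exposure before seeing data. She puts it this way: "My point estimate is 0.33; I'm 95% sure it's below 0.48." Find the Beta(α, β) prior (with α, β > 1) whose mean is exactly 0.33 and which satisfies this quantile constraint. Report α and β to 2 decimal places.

α ≈ 9.32, β ≈ 18.91

With mean 0.33 fixed, write α = 0.33s, β = 0.67s where s = α+β.
Need P(θ < 0.48) = 0.95 under Beta(0.33s, 0.67s). Normal approximation: (q−m)/√(m(1−m)/s) ≈ z_{0.95} = 1.64, so s ≈ 0.33·0.67·(1.64)²/(0.48−0.33)² = 26.6.
At s = 26.6: P(θ<0.48) ≈ 0.945. Adjusting to match 0.95 gives s ≈ 28.23.
So α = 0.33·28.23 ≈ 9.32, β = 0.67·28.23 ≈ 18.91.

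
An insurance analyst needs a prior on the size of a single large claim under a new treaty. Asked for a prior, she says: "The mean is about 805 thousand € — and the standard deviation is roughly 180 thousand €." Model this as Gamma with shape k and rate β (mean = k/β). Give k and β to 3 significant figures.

For Gamma(k, rate β): mean = k/β, variance = k/β², so CV = 1/√k.
CV = SD/mean = 180/805 = 0.2236, hence k = 1/CV² = 20.
Then β = k/mean = 20/805 = 0.0248.

k ≈ 20, β ≈ 0.0248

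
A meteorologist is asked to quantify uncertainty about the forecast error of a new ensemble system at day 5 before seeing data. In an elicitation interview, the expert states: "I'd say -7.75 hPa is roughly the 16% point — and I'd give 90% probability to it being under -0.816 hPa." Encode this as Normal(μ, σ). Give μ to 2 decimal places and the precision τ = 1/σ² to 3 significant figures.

For Normal(μ,σ), the p-quantile is μ + z_p·σ. Here z_{0.16} = -0.9945, z_{0.9} = 1.282.
So -7.75 = μ − 0.9945σ and -0.816 = μ + 1.282σ.
Subtracting: σ = (-0.816 − -7.75)/(1.282 − (-0.9945)) = 3.05.
Then μ = -7.75 − (-0.9945)·3.05 = -4.72.
Precision τ = 1/σ² = 1/3.047² = 0.108.

μ = -4.72, τ = 0.108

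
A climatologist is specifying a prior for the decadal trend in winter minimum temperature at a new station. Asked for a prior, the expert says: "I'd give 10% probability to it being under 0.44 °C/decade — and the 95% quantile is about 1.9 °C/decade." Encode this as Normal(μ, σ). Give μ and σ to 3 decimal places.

μ = 1.079, σ = 0.499

For Normal(μ,σ), the p-quantile is μ + z_p·σ. Here z_{0.1} = -1.282, z_{0.95} = 1.645.
So 0.44 = μ − 1.282σ and 1.9 = μ + 1.645σ.
Subtracting: σ = (1.9 − 0.44)/(1.645 − (-1.282)) = 0.499.
Then μ = 0.44 − (-1.282)·0.499 = 1.079.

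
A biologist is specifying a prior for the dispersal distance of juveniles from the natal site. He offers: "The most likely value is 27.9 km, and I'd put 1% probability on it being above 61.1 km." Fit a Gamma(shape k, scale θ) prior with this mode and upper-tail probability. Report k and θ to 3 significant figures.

k ≈ 8.85, θ ≈ 3.55

Gamma(k,θ) with k>1 has mode (k−1)θ, so θ = 27.9/(k−1).
Need P(X < 61.1) = 0.99 with θ tied to k this way. Start at k = 2, θ = 27.9: P(X<61.1) ≈ 0.643.
Too low — raise k to concentrate. Iterating converges to k ≈ 8.85.
Then θ = 27.9/(8.85−1) ≈ 3.55.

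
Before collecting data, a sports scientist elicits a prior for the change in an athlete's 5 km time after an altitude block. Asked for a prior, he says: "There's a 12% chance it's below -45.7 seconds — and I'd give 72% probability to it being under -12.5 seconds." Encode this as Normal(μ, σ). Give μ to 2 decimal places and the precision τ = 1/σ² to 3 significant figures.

The p-quantile of Normal(μ,σ) is μ + z_p·σ, with z_{0.12} = -1.175 and z_{0.72} = 0.5828.
Eliminate σ: μ = (z₂·x₁ − z₁·x₂)/(z₂ − z₁) = (0.5828·-45.7 − (-1.175)·-12.5)/1.758 = -23.51.
Then σ = (x₂ − x₁)/(z₂ − z₁) = (-12.5 − -45.7)/1.758 = 18.89.
Precision τ = 1/σ² = 1/18.89² = 0.0028.

μ = -23.51, τ = 0.0028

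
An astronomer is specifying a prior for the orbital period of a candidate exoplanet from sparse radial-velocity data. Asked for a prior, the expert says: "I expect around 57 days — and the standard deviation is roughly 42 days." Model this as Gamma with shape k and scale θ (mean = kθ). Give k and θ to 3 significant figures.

For Gamma(k, scale θ): mean = kθ, variance = kθ², so CV = 1/√k.
CV = SD/mean = 42/57 = 0.7368, hence k = 1/CV² = 1.84.
Then θ = mean/k = 57/1.84 = 30.9.

k ≈ 1.84, θ ≈ 30.9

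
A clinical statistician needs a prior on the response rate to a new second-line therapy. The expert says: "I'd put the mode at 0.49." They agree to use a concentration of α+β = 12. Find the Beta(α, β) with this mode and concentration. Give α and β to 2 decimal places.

α = 5.90, β = 6.10

For α,β > 1 the Beta mode is (α−1)/(α+β−2). With α+β = 12, the mode is (α−1)/10.
Set (α−1)/10 = 0.49 → α = 1 + 0.49·10 = 5.90.
β = 12 − α = 6.10.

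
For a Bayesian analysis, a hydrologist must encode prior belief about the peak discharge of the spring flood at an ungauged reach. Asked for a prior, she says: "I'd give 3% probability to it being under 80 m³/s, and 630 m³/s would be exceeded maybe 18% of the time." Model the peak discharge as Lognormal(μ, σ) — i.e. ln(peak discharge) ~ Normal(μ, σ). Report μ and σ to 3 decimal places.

μ ≈ 5.770, σ ≈ 0.738

If T ~ Lognormal(μ,σ) then ln T ~ Normal(μ,σ), so the p-quantile of ln T is μ + z_p·σ.
ln(80) = 4.382 and ln(630) = 6.446; z_{0.03} = -1.881, z_{0.82} = 0.9154.
σ = (6.446 − 4.382)/(0.9154 − (-1.881)) = 0.738.
μ = 4.382 − (-1.881)·0.738 = 5.770.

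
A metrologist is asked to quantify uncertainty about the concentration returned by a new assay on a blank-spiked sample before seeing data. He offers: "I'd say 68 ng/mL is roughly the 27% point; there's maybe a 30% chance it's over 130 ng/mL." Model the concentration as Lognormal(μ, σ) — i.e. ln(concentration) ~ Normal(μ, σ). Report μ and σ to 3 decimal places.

If T ~ Lognormal(μ,σ) then ln T ~ Normal(μ,σ), so the p-quantile of ln T is μ + z_p·σ.
ln(68) = 4.22 and ln(130) = 4.868; z_{0.27} = -0.6128, z_{0.7} = 0.5244.
σ = (4.868 − 4.22)/(0.5244 − (-0.6128)) = 0.570.
μ = 4.22 − (-0.6128)·0.570 = 4.569.

μ ≈ 4.569, σ ≈ 0.570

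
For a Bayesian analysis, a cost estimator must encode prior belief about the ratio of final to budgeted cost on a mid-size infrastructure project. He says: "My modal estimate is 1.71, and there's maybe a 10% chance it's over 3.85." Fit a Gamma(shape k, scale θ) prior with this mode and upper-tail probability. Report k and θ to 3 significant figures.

k ≈ 3.92, θ ≈ 0.586

Gamma(k,θ) with k>1 has mode (k−1)θ, so θ = 1.71/(k−1).
Need P(X < 3.85) = 0.9 with θ tied to k this way. Start at k = 2, θ = 1.71: P(X<3.85) ≈ 0.658.
Too low — raise k to concentrate. Iterating converges to k ≈ 3.92.
Then θ = 1.71/(3.92−1) ≈ 0.586.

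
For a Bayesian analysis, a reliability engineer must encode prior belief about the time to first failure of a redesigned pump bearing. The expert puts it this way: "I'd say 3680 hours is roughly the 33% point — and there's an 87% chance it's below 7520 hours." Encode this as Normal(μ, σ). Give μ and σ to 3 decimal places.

μ = 4758.505, σ = 2451.631

For Normal(μ,σ), the p-quantile is μ + z_p·σ. Here z_{0.33} = -0.4399, z_{0.87} = 1.126.
So 3680 = μ − 0.4399σ and 7520 = μ + 1.126σ.
Subtracting: σ = (7520 − 3680)/(1.126 − (-0.4399)) = 2451.631.
Then μ = 3680 − (-0.4399)·2451.631 = 4758.505.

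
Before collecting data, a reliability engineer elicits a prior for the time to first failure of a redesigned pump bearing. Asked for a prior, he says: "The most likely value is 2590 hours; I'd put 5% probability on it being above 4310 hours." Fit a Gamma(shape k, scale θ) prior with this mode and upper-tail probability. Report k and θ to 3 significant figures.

k ≈ 11.8, θ ≈ 240

Gamma(k,θ) with k>1 has mode (k−1)θ, so θ = 2590/(k−1).
Need P(X < 4310) = 0.95 with θ tied to k this way. Start at k = 2, θ = 2590: P(X<4310) ≈ 0.496.
Too low — raise k to concentrate. Iterating converges to k ≈ 11.8.
Then θ = 2590/(11.8−1) ≈ 240.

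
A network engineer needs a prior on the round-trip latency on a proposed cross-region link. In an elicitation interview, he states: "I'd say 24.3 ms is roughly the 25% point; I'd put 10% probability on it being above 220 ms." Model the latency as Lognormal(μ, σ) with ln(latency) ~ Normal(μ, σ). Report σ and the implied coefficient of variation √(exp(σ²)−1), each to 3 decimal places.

σ ≈ 1.126, CV ≈ 1.599

If T ~ Lognormal(μ,σ) then ln T ~ Normal(μ,σ), so the p-quantile of ln T is μ + z_p·σ.
ln(24.3) = 3.19 and ln(220) = 5.394; z_{0.25} = -0.6745, z_{0.9} = 1.282.
σ = (5.394 − 3.19)/(1.282 − (-0.6745)) = 1.126.
μ = 3.19 − (-0.6745)·1.126 = 3.950.
CV = √(exp(σ²)−1) = √(exp(1.2686)−1) = 1.599.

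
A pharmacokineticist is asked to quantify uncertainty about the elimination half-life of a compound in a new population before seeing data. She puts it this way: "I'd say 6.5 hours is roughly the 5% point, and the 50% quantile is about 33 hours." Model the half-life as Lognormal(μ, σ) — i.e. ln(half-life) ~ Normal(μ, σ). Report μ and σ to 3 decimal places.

μ ≈ 3.497, σ ≈ 0.988

If T ~ Lognormal(μ,σ) then ln T ~ Normal(μ,σ), so the p-quantile of ln T is μ + z_p·σ.
ln(6.5) = 1.872 and ln(33) = 3.497; z_{0.05} = -1.645, z_{0.5} = 0.
σ = (3.497 − 1.872)/(0 − (-1.645)) = 0.988.
μ = 1.872 − (-1.645)·0.988 = 3.497.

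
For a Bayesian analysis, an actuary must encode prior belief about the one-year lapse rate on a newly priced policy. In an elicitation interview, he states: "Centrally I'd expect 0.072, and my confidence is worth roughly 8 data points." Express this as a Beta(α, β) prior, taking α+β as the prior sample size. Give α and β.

α = 0.576, β = 7.424

Under the effective-sample-size interpretation, Beta(α, β) has prior mean α/(α+β) and prior sample size α+β.
So α+β = 8 and α/(α+β) = 0.072, giving α = 0.072·8 = 0.576 and β = 8 − 0.576 = 7.424.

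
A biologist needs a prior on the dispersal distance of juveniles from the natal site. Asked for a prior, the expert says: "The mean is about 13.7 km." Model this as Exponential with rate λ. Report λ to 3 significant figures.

Exponential mean = 1/λ, so λ = 1/13.7 = 0.073.

λ ≈ 0.073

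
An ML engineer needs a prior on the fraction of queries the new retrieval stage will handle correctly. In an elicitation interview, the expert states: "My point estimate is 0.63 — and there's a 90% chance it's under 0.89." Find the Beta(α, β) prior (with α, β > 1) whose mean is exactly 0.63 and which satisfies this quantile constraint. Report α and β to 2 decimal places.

With mean 0.63 fixed, write α = 0.63s, β = 0.37s where s = α+β.
Need P(θ < 0.89) = 0.9 under Beta(0.63s, 0.37s). Normal approximation: (q−m)/√(m(1−m)/s) ≈ z_{0.9} = 1.28, so s ≈ 0.63·0.37·(1.28)²/(0.89−0.63)² = 5.7.
At s = 5.7: P(θ<0.89) ≈ 0.930. Adjusting to match 0.9 gives s ≈ 4.49.
So α = 0.63·4.49 ≈ 2.83, β = 0.37·4.49 ≈ 1.66.

α ≈ 2.83, β ≈ 1.66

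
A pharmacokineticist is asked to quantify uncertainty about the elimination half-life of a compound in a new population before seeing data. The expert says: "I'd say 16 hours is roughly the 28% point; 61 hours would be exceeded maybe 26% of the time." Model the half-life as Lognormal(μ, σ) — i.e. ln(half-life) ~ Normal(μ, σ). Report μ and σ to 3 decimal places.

μ ≈ 3.409, σ ≈ 1.091

If T ~ Lognormal(μ,σ) then ln T ~ Normal(μ,σ), so the p-quantile of ln T is μ + z_p·σ.
ln(16) = 2.773 and ln(61) = 4.111; z_{0.28} = -0.5828, z_{0.74} = 0.6433.
σ = (4.111 − 2.773)/(0.6433 − (-0.5828)) = 1.091.
μ = 2.773 − (-0.5828)·1.091 = 3.409.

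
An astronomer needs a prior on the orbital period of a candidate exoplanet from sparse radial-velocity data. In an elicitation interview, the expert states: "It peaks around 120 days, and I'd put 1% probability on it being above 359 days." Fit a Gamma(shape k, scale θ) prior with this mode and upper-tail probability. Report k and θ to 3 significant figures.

k ≈ 4.75, θ ≈ 32

Gamma(k,θ) with k>1 has mode (k−1)θ, so θ = 120/(k−1).
Need P(X < 359) = 0.99 with θ tied to k this way. Start at k = 2, θ = 120: P(X<359) ≈ 0.800.
Too low — raise k to concentrate. Iterating converges to k ≈ 4.75.
Then θ = 120/(4.75−1) ≈ 32.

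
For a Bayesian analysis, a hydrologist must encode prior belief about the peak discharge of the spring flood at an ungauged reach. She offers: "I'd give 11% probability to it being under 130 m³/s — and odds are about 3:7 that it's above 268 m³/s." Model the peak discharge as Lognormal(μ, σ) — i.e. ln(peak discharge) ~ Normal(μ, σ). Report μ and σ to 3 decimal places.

μ ≈ 5.374, σ ≈ 0.413

If T ~ Lognormal(μ,σ) then ln T ~ Normal(μ,σ), so the p-quantile of ln T is μ + z_p·σ.
ln(130) = 4.868 and ln(268) = 5.591; z_{0.11} = -1.227, z_{0.7} = 0.5244.
σ = (5.591 − 4.868)/(0.5244 − (-1.227)) = 0.413.
μ = 4.868 − (-1.227)·0.413 = 5.374.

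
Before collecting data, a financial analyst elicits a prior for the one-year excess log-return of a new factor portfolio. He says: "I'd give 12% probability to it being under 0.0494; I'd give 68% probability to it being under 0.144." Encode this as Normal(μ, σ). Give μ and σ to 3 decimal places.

μ = 0.117, σ = 0.058

The p-quantile of Normal(μ,σ) is μ + z_p·σ, with z_{0.12} = -1.175 and z_{0.68} = 0.4677.
Eliminate σ: μ = (z₂·x₁ − z₁·x₂)/(z₂ − z₁) = (0.4677·0.0494 − (-1.175)·0.144)/1.643 = 0.117.
Then σ = (x₂ − x₁)/(z₂ − z₁) = (0.144 − 0.0494)/1.643 = 0.058.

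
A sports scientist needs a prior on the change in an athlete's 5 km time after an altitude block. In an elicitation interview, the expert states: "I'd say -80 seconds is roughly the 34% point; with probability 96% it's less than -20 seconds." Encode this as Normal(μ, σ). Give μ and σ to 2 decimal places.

For Normal(μ,σ), the p-quantile is μ + z_p·σ. Here z_{0.34} = -0.4125, z_{0.96} = 1.751.
So -80 = μ − 0.4125σ and -20 = μ + 1.751σ.
Subtracting: σ = (-20 − -80)/(1.751 − (-0.4125)) = 27.74.
Then μ = -80 − (-0.4125)·27.74 = -68.56.

μ = -68.56, σ = 27.74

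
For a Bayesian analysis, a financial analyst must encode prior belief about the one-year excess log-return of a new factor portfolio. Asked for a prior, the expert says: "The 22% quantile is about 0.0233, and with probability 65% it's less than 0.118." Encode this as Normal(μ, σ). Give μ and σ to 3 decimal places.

For Normal(μ,σ), the p-quantile is μ + z_p·σ. Here z_{0.22} = -0.7722, z_{0.65} = 0.3853.
So 0.0233 = μ − 0.7722σ and 0.118 = μ + 0.3853σ.
Subtracting: σ = (0.118 − 0.0233)/(0.3853 − (-0.7722)) = 0.082.
Then μ = 0.0233 − (-0.7722)·0.082 = 0.086.

μ = 0.086, σ = 0.082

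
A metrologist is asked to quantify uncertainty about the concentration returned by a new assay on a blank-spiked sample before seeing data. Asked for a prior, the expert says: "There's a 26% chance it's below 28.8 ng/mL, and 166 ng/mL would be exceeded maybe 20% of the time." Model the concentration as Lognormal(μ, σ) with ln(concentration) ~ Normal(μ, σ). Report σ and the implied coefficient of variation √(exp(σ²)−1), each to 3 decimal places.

σ ≈ 1.180, CV ≈ 1.738

If T ~ Lognormal(μ,σ) then ln T ~ Normal(μ,σ), so the p-quantile of ln T is μ + z_p·σ.
ln(28.8) = 3.36 and ln(166) = 5.112; z_{0.26} = -0.6433, z_{0.8} = 0.8416.
σ = (5.112 − 3.36)/(0.8416 − (-0.6433)) = 1.180.
μ = 3.36 − (-0.6433)·1.180 = 4.119.
CV = √(exp(σ²)−1) = √(exp(1.3914)−1) = 1.738.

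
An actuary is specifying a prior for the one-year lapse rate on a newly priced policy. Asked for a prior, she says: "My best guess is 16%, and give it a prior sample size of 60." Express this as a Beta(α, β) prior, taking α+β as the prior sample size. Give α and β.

Under the effective-sample-size interpretation, Beta(α, β) has prior mean α/(α+β) and prior sample size α+β.
So α+β = 60 and α/(α+β) = 0.16, giving α = 0.16·60 = 9.6 and β = 60 − 9.6 = 50.4.

α = 9.6, β = 50.4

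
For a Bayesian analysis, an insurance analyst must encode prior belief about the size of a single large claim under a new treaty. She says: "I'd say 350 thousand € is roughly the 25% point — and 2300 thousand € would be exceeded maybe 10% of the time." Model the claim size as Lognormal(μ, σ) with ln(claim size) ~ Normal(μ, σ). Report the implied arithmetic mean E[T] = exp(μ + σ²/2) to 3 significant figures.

E[T] ≈ 1060 thousand €

If T ~ Lognormal(μ,σ) then ln T ~ Normal(μ,σ), so the p-quantile of ln T is μ + z_p·σ.
ln(350) = 5.858 and ln(2300) = 7.741; z_{0.25} = -0.6745, z_{0.9} = 1.282.
σ = (7.741 − 5.858)/(1.282 − (-0.6745)) = 0.963.
μ = 5.858 − (-0.6745)·0.963 = 6.507.
E[T] = exp(μ + σ²/2) = exp(6.507 + 0.4632) = 1060 thousand €.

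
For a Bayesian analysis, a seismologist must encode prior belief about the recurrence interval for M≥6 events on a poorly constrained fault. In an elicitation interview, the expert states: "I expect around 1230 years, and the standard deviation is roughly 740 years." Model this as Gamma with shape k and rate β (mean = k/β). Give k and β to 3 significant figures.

For Gamma(k, rate β): mean = k/β, variance = k/β², so CV = 1/√k.
CV = SD/mean = 740/1230 = 0.6016, hence k = 1/CV² = 2.76.
Then β = k/mean = 2.76/1230 = 0.00225.

k ≈ 2.76, β ≈ 0.00225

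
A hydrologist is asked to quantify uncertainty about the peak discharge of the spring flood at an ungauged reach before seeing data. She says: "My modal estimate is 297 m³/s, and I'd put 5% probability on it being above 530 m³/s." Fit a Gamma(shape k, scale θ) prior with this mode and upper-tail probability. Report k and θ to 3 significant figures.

Gamma(k,θ) with k>1 has mode (k−1)θ, so θ = 297/(k−1).
Need P(X < 530) = 0.95 with θ tied to k this way. Start at k = 2, θ = 297: P(X<530) ≈ 0.533.
Too low — raise k to concentrate. Iterating converges to k ≈ 9.31.
Then θ = 297/(9.31−1) ≈ 35.7.

k ≈ 9.31, θ ≈ 35.7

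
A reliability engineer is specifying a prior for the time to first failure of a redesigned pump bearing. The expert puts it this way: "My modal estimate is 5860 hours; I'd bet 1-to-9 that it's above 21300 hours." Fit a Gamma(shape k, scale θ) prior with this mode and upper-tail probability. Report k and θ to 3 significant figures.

k ≈ 2.12, θ ≈ 5240

Gamma(k,θ) with k>1 has mode (k−1)θ, so θ = 5860/(k−1).
Need P(X < 21300) = 0.9 with θ tied to k this way. Start at k = 2, θ = 5860: P(X<21300) ≈ 0.878.
Too low — raise k to concentrate. Iterating converges to k ≈ 2.12.
Then θ = 5860/(2.12−1) ≈ 5240.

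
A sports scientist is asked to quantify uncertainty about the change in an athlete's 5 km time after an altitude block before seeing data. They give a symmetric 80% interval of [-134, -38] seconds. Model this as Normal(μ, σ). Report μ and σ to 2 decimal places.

μ = -86.00, σ = 37.45

A symmetric 80% interval runs μ ± z·σ with z = 1.282.
Half-width = 48, so σ = 48/1.282 = 37.45.
μ is the interval midpoint, -86.00.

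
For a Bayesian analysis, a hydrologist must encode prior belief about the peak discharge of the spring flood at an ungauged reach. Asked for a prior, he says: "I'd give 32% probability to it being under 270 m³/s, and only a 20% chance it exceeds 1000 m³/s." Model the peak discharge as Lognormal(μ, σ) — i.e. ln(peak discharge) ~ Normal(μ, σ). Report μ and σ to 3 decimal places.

If T ~ Lognormal(μ,σ) then ln T ~ Normal(μ,σ), so the p-quantile of ln T is μ + z_p·σ.
ln(270) = 5.598 and ln(1000) = 6.908; z_{0.32} = -0.4677, z_{0.8} = 0.8416.
σ = (6.908 − 5.598)/(0.8416 − (-0.4677)) = 1.000.
μ = 5.598 − (-0.4677)·1.000 = 6.066.

μ ≈ 6.066, σ ≈ 1.000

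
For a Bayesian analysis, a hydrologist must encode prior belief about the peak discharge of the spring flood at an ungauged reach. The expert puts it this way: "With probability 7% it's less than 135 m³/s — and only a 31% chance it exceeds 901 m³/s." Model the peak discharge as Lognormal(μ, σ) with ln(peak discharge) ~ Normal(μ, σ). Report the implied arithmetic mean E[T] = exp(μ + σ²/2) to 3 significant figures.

E[T] ≈ 889 m³/s

If T ~ Lognormal(μ,σ) then ln T ~ Normal(μ,σ), so the p-quantile of ln T is μ + z_p·σ.
ln(135) = 4.905 and ln(901) = 6.804; z_{0.07} = -1.476, z_{0.69} = 0.4959.
σ = (6.804 − 4.905)/(0.4959 − (-1.476)) = 0.963.
μ = 4.905 − (-1.476)·0.963 = 6.326.
E[T] = exp(μ + σ²/2) = exp(6.326 + 0.4635) = 889 m³/s.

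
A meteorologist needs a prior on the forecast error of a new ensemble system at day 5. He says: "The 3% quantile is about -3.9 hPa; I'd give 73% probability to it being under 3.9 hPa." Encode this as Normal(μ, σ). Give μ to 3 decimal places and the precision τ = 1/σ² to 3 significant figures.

μ = 1.983, τ = 0.102

The p-quantile of Normal(μ,σ) is μ + z_p·σ, with z_{0.03} = -1.881 and z_{0.73} = 0.6128.
Eliminate σ: μ = (z₂·x₁ − z₁·x₂)/(z₂ − z₁) = (0.6128·-3.9 − (-1.881)·3.9)/2.494 = 1.983.
Then σ = (x₂ − x₁)/(z₂ − z₁) = (3.9 − -3.9)/2.494 = 3.128.
Precision τ = 1/σ² = 1/3.128² = 0.102.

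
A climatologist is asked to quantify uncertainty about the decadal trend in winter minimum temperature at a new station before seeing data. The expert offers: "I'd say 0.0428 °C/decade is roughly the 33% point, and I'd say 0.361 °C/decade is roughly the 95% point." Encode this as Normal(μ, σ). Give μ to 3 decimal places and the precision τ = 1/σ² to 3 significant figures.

μ = 0.110, τ = 42.9

The p-quantile of Normal(μ,σ) is μ + z_p·σ, with z_{0.33} = -0.4399 and z_{0.95} = 1.645.
Eliminate σ: μ = (z₂·x₁ − z₁·x₂)/(z₂ − z₁) = (1.645·0.0428 − (-0.4399)·0.361)/2.085 = 0.110.
Then σ = (x₂ − x₁)/(z₂ − z₁) = (0.361 − 0.0428)/2.085 = 0.153.
Precision τ = 1/σ² = 1/0.1526² = 42.9.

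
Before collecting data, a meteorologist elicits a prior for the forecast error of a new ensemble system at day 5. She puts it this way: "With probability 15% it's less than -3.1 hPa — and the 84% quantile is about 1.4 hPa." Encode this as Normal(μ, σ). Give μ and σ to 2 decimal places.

μ = -0.80, σ = 2.22

For Normal(μ,σ), the p-quantile is μ + z_p·σ. Here z_{0.15} = -1.036, z_{0.84} = 0.9945.
So -3.1 = μ − 1.036σ and 1.4 = μ + 0.9945σ.
Subtracting: σ = (1.4 − -3.1)/(0.9945 − (-1.036)) = 2.22.
Then μ = -3.1 − (-1.036)·2.22 = -0.80.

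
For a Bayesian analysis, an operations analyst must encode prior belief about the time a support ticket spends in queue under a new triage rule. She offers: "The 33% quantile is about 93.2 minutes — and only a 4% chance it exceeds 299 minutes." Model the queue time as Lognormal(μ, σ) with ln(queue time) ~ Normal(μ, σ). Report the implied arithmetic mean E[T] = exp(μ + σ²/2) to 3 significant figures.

If T ~ Lognormal(μ,σ) then ln T ~ Normal(μ,σ), so the p-quantile of ln T is μ + z_p·σ.
ln(93.2) = 4.535 and ln(299) = 5.7; z_{0.33} = -0.4399, z_{0.96} = 1.751.
σ = (5.7 − 4.535)/(1.751 − (-0.4399)) = 0.532.
μ = 4.535 − (-0.4399)·0.532 = 4.769.
E[T] = exp(μ + σ²/2) = exp(4.769 + 0.1416) = 136 minutes.

E[T] ≈ 136 minutes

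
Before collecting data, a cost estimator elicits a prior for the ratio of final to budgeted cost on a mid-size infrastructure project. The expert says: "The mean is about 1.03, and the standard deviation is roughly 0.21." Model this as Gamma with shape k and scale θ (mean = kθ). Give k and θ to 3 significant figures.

For Gamma(k, scale θ): mean = kθ, variance = kθ², so CV = 1/√k.
CV = SD/mean = 0.21/1.03 = 0.2039, hence k = 1/CV² = 24.1.
Then θ = mean/k = 1.03/24.1 = 0.0428.

k ≈ 24.1, θ ≈ 0.0428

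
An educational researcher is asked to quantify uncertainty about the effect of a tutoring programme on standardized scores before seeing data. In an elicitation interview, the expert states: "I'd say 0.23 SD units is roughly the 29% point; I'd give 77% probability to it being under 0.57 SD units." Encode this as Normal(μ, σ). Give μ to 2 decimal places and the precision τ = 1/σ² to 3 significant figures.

The p-quantile of Normal(μ,σ) is μ + z_p·σ, with z_{0.29} = -0.5534 and z_{0.77} = 0.7388.
Eliminate σ: μ = (z₂·x₁ − z₁·x₂)/(z₂ − z₁) = (0.7388·0.23 − (-0.5534)·0.57)/1.292 = 0.38.
Then σ = (x₂ − x₁)/(z₂ − z₁) = (0.57 − 0.23)/1.292 = 0.26.
Precision τ = 1/σ² = 1/0.2631² = 14.4.

μ = 0.38, τ = 14.4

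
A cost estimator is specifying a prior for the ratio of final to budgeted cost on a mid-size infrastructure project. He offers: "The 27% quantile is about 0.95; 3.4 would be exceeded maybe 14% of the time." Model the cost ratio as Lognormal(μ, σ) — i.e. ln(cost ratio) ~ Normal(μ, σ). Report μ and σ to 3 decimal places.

If T ~ Lognormal(μ,σ) then ln T ~ Normal(μ,σ), so the p-quantile of ln T is μ + z_p·σ.
ln(0.95) = -0.05129 and ln(3.4) = 1.224; z_{0.27} = -0.6128, z_{0.86} = 1.08.
σ = (1.224 − -0.05129)/(1.08 − (-0.6128)) = 0.753.
μ = -0.05129 − (-0.6128)·0.753 = 0.410.

μ ≈ 0.410, σ ≈ 0.753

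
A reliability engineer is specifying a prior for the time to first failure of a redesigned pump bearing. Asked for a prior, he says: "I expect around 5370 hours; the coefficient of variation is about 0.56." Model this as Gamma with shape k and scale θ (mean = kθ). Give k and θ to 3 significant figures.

k ≈ 3.19, θ ≈ 1680

For Gamma(k, scale θ): mean = kθ, variance = kθ², so CV = 1/√k.
CV = 0.56, hence k = 1/CV² = 3.19.
Then θ = mean/k = 5370/3.19 = 1680.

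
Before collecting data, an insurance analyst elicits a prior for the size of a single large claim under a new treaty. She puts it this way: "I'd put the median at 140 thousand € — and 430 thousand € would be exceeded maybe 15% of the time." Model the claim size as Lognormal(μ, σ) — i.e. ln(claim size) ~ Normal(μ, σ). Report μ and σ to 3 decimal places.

μ ≈ 4.942, σ ≈ 1.083

If T ~ Lognormal(μ,σ) then ln T ~ Normal(μ,σ), so the p-quantile of ln T is μ + z_p·σ.
ln(140) = 4.942 and ln(430) = 6.064; z_{0.5} = 0, z_{0.85} = 1.036.
σ = (6.064 − 4.942)/(1.036 − (0)) = 1.083.
μ = 4.942 − (0)·1.083 = 4.942.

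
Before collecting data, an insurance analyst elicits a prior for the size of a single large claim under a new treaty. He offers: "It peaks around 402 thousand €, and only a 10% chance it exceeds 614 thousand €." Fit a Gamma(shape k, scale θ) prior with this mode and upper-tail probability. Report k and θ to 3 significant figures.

k ≈ 11.4, θ ≈ 38.7

Gamma(k,θ) with k>1 has mode (k−1)θ, so θ = 402/(k−1).
Need P(X < 614) = 0.9 with θ tied to k this way. Start at k = 2, θ = 402: P(X<614) ≈ 0.451.
Too low — raise k to concentrate. Iterating converges to k ≈ 11.4.
Then θ = 402/(11.4−1) ≈ 38.7.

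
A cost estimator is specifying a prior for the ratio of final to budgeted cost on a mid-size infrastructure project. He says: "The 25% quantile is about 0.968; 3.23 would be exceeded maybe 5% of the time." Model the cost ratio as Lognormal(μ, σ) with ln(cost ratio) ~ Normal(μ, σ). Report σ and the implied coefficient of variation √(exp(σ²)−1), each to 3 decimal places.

If T ~ Lognormal(μ,σ) then ln T ~ Normal(μ,σ), so the p-quantile of ln T is μ + z_p·σ.
ln(0.968) = -0.03252 and ln(3.23) = 1.172; z_{0.25} = -0.6745, z_{0.95} = 1.645.
σ = (1.172 − -0.03252)/(1.645 − (-0.6745)) = 0.520.
μ = -0.03252 − (-0.6745)·0.520 = 0.318.
CV = √(exp(σ²)−1) = √(exp(0.2699)−1) = 0.557.

σ ≈ 0.520, CV ≈ 0.557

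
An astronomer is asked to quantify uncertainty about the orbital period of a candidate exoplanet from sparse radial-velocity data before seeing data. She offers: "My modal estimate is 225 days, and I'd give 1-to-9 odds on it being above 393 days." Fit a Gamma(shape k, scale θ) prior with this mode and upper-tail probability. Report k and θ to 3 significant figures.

Gamma(k,θ) with k>1 has mode (k−1)θ, so θ = 225/(k−1).
Need P(X < 393) = 0.9 with θ tied to k this way. Start at k = 2, θ = 225: P(X<393) ≈ 0.521.
Too low — raise k to concentrate. Iterating converges to k ≈ 7.1.
Then θ = 225/(7.1−1) ≈ 36.9.

k ≈ 7.1, θ ≈ 36.9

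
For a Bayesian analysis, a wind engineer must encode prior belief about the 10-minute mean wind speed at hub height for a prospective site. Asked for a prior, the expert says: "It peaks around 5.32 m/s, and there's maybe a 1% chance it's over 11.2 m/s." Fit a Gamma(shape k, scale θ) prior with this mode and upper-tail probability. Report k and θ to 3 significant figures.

Gamma(k,θ) with k>1 has mode (k−1)θ, so θ = 5.32/(k−1).
Need P(X < 11.2) = 0.99 with θ tied to k this way. Start at k = 2, θ = 5.32: P(X<11.2) ≈ 0.622.
Too low — raise k to concentrate. Iterating converges to k ≈ 9.78.
Then θ = 5.32/(9.78−1) ≈ 0.606.

k ≈ 9.78, θ ≈ 0.606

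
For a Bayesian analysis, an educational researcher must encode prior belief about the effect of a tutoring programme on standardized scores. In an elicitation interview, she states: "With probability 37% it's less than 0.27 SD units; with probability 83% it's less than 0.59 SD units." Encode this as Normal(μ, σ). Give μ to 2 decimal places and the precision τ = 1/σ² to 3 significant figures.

μ = 0.35, τ = 16.2

For Normal(μ,σ), the p-quantile is μ + z_p·σ. Here z_{0.37} = -0.3319, z_{0.83} = 0.9542.
So 0.27 = μ − 0.3319σ and 0.59 = μ + 0.9542σ.
Subtracting: σ = (0.59 − 0.27)/(0.9542 − (-0.3319)) = 0.25.
Then μ = 0.27 − (-0.3319)·0.25 = 0.35.
Precision τ = 1/σ² = 1/0.2488² = 16.2.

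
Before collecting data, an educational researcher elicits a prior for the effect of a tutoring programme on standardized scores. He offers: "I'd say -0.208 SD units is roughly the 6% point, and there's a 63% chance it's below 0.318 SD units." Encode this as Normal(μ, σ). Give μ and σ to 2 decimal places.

The p-quantile of Normal(μ,σ) is μ + z_p·σ, with z_{0.06} = -1.555 and z_{0.63} = 0.3319.
Eliminate σ: μ = (z₂·x₁ − z₁·x₂)/(z₂ − z₁) = (0.3319·-0.208 − (-1.555)·0.318)/1.887 = 0.23.
Then σ = (x₂ − x₁)/(z₂ − z₁) = (0.318 − -0.208)/1.887 = 0.28.

μ = 0.23, σ = 0.28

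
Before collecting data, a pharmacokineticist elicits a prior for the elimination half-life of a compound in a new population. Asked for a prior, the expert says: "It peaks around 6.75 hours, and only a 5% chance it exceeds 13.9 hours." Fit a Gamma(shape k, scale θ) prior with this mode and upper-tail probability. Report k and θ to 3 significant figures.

k ≈ 6.3, θ ≈ 1.27

Gamma(k,θ) with k>1 has mode (k−1)θ, so θ = 6.75/(k−1).
Need P(X < 13.9) = 0.95 with θ tied to k this way. Start at k = 2, θ = 6.75: P(X<13.9) ≈ 0.610.
Too low — raise k to concentrate. Iterating converges to k ≈ 6.3.
Then θ = 6.75/(6.3−1) ≈ 1.27.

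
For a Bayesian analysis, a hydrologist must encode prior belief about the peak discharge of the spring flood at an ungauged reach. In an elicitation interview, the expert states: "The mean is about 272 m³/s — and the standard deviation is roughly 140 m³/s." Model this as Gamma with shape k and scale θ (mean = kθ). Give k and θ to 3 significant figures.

k ≈ 3.77, θ ≈ 72.1

For Gamma(k, scale θ): mean = kθ, variance = kθ², so CV = 1/√k.
CV = SD/mean = 140/272 = 0.5147, hence k = 1/CV² = 3.77.
Then θ = mean/k = 272/3.77 = 72.1.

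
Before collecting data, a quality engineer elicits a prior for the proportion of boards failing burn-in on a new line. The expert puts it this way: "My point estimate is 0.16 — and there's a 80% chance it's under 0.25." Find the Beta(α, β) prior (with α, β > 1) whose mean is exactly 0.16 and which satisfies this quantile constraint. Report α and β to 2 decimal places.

With mean 0.16 fixed, write α = 0.16s, β = 0.84s where s = α+β.
Need P(θ < 0.25) = 0.8 under Beta(0.16s, 0.84s). Normal approximation: (q−m)/√(m(1−m)/s) ≈ z_{0.8} = 0.842, so s ≈ 0.16·0.84·(0.842)²/(0.25−0.16)² = 11.8.
At s = 11.8: P(θ<0.25) ≈ 0.818. Adjusting to match 0.8 gives s ≈ 9.07.
So α = 0.16·9.07 ≈ 1.45, β = 0.84·9.07 ≈ 7.62.

α ≈ 1.45, β ≈ 7.62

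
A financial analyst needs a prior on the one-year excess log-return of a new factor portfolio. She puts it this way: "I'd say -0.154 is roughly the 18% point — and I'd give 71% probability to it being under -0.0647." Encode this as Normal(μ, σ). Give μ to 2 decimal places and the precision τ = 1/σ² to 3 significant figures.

μ = -0.10, τ = 271

For Normal(μ,σ), the p-quantile is μ + z_p·σ. Here z_{0.18} = -0.9154, z_{0.71} = 0.5534.
So -0.154 = μ − 0.9154σ and -0.0647 = μ + 0.5534σ.
Subtracting: σ = (-0.0647 − -0.154)/(0.5534 − (-0.9154)) = 0.06.
Then μ = -0.154 − (-0.9154)·0.06 = -0.10.
Precision τ = 1/σ² = 1/0.0608² = 271.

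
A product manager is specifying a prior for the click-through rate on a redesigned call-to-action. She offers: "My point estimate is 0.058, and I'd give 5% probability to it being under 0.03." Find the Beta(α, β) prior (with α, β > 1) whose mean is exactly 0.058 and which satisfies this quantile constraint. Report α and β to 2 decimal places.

α ≈ 8.41, β ≈ 136.65

With mean 0.058 fixed, write α = 0.058s, β = 0.942s where s = α+β.
Need P(θ < 0.03) = 0.05 under Beta(0.058s, 0.942s). Normal approximation: (q−m)/√(m(1−m)/s) ≈ z_{0.05} = -1.64, so s ≈ 0.058·0.942·(-1.64)²/(0.03−0.058)² = 188.5.
At s = 188.5: P(θ<0.03) ≈ 0.028. Adjusting to match 0.05 gives s ≈ 145.06.
So α = 0.058·145.06 ≈ 8.41, β = 0.942·145.06 ≈ 136.65.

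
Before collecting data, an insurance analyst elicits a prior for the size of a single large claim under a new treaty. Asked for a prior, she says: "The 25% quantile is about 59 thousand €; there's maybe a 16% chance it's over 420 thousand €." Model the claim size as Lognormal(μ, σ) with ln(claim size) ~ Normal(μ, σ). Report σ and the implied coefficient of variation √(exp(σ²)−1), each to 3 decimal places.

σ ≈ 1.176, CV ≈ 1.728

If T ~ Lognormal(μ,σ) then ln T ~ Normal(μ,σ), so the p-quantile of ln T is μ + z_p·σ.
ln(59) = 4.078 and ln(420) = 6.04; z_{0.25} = -0.6745, z_{0.84} = 0.9945.
σ = (6.04 − 4.078)/(0.9945 − (-0.6745)) = 1.176.
μ = 4.078 − (-0.6745)·1.176 = 4.871.
CV = √(exp(σ²)−1) = √(exp(1.3830)−1) = 1.728.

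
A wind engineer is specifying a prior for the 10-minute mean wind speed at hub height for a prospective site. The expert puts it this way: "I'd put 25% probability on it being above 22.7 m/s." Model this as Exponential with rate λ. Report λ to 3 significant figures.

P(T > 22.7) = e^(−λ·22.7) = 0.25, so λ = −ln(0.25)/22.7 = 0.0611.

λ ≈ 0.0611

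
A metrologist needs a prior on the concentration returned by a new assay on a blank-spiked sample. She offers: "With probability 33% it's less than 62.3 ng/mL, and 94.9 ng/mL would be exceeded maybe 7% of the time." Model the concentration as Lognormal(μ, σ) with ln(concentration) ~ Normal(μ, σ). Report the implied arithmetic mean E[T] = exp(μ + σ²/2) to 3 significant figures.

E[T] ≈ 70.3 ng/mL

If T ~ Lognormal(μ,σ) then ln T ~ Normal(μ,σ), so the p-quantile of ln T is μ + z_p·σ.
ln(62.3) = 4.132 and ln(94.9) = 4.553; z_{0.33} = -0.4399, z_{0.93} = 1.476.
σ = (4.553 − 4.132)/(1.476 − (-0.4399)) = 0.220.
μ = 4.132 − (-0.4399)·0.220 = 4.229.
E[T] = exp(μ + σ²/2) = exp(4.229 + 0.0241) = 70.3 ng/mL.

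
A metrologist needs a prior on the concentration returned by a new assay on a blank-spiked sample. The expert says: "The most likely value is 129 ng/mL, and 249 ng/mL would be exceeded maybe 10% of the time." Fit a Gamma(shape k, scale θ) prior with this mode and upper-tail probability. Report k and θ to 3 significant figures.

Gamma(k,θ) with k>1 has mode (k−1)θ, so θ = 129/(k−1).
Need P(X < 249) = 0.9 with θ tied to k this way. Start at k = 2, θ = 129: P(X<249) ≈ 0.575.
Too low — raise k to concentrate. Iterating converges to k ≈ 5.43.
Then θ = 129/(5.43−1) ≈ 29.2.

k ≈ 5.43, θ ≈ 29.2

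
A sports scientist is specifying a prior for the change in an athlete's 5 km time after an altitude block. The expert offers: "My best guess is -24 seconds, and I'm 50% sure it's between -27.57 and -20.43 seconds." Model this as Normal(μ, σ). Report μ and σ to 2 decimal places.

μ = -24.00, σ = 5.29

A symmetric 50% interval runs μ ± z·σ with z = 0.6745.
Half-width = 3.57, so σ = 3.57/0.6745 = 5.29.
μ is the stated best guess, -24.00.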